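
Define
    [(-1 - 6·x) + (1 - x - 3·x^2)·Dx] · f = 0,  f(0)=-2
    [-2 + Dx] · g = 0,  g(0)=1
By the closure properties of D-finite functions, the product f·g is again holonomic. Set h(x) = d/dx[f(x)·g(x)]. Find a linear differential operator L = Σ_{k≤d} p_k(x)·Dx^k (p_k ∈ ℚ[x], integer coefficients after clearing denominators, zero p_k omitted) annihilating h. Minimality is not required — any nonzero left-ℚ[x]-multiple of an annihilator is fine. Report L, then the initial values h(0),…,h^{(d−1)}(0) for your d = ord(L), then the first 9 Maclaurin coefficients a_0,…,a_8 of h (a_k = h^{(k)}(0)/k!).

L = (16 + 30·x - 2·x^2 - 48·x^3 + 36·x^4) + (-3 - x + 19·x^2 + 6·x^3 - 18·x^4)·Dx  (order 1).
h: a_k = -6, -32, -110, -344, -2948/3, -40924/15, -109658/15, -1213888/63, -15710426/315, …
ICs: h(0) = -6.

f: a_k = -2, -2, -8, -14, -38, -80, -194, -434, -1016, …
g: a_k = 1, 2, 2, 4/3, 2/3, 4/15, 4/45, 8/315, 2/315, …
f·g: L₀ = L_f ⊗_s L_g, ord ≤ 1·1.
h₀' ⇒ L via d/dx closure of L₀.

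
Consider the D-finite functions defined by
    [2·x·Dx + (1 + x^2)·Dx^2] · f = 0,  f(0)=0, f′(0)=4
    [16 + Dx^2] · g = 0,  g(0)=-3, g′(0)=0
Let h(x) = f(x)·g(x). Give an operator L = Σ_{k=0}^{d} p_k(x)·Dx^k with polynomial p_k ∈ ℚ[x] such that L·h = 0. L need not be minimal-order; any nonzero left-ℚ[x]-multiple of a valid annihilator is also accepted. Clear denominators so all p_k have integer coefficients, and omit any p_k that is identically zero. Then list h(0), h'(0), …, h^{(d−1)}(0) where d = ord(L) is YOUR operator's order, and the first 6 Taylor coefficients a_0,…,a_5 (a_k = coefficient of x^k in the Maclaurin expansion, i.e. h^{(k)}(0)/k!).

f: a_k = 0, 4, 0, -4/3, 0, 4/5, …
g: a_k = -3, 0, 24, 0, -32, 0, …
Product ⇒ symmetric product L₀, ord ≤ 4.
L = (5440 + 19136·x^2 + 25856·x^4 + 16384·x^6 + 4096·x^8) + (1152·x + 3200·x^3 + 3072·x^5 + 1024·x^7)·Dx + (612 + 2252·x^2 + 3168·x^4 + 2048·x^6 + 512·x^8)·Dx^2 + (72·x + 200·x^3 + 192·x^5 + 64·x^7)·Dx^3 + (17 + 66·x^2 + 97·x^4 + 64·x^6 + 16·x^8)·Dx^4  (order 4).
h: a_k = 0, -12, 0, 100, 0, -812/5, …
ICs: h(0) = 0, h′(0) = -12, h′′(0) = 0, h′′′(0) = 600.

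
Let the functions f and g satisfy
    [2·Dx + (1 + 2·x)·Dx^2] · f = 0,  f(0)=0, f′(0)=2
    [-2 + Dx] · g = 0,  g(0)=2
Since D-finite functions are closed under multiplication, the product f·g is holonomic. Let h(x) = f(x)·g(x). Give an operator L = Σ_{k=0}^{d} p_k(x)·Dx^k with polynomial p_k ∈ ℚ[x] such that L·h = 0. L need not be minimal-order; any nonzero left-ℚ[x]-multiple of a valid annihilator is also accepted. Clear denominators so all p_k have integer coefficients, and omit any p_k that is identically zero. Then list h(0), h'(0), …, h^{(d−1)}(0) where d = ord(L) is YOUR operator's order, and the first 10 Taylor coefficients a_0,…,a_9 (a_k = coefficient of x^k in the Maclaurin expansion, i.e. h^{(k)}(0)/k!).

L = 8·x + (-2 - 8·x)·Dx + (1 + 2·x)·Dx^2  (order 2).
h: a_k = 0, 4, 4, 16/3, 0, 24/5, -56/9, 736/63, -928/45, 5032/135, …
ICs: h(0) = 0, h′(0) = 4.

f: a_k = 0, 2, -2, 8/3, -4, 32/5, -32/3, 128/7, -32, 512/9, …
g: a_k = 2, 4, 4, 8/3, 4/3, 8/15, 8/45, 16/315, 4/315, 8/2835, …
h₀=f·g: eliminate ⇒ L₀, order ≤ 2·1.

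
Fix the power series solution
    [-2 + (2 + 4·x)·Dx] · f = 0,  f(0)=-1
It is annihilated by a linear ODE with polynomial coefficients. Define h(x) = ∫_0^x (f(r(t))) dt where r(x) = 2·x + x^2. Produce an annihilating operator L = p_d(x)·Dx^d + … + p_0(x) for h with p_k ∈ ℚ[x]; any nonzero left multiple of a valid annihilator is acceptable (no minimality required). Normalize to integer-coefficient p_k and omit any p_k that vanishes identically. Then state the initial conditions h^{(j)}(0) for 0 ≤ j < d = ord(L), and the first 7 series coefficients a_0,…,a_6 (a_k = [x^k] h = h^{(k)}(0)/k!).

L = (-2 - 2·x)·Dx + (1 + 4·x + 2·x^2)·Dx^2  (order 2).
h: a_k = 0, -1, -1, 1/3, -1/2, 9/10, -11/6, …
ICs: h(0) = 0, h′(0) = -1.

f: a_k = -1, -1, 1/2, -1/2, 5/8, -7/8, 21/16, …
Change of var in L_f (x↦r) gives L₀.
∫: right-multiply L₀ by Dx.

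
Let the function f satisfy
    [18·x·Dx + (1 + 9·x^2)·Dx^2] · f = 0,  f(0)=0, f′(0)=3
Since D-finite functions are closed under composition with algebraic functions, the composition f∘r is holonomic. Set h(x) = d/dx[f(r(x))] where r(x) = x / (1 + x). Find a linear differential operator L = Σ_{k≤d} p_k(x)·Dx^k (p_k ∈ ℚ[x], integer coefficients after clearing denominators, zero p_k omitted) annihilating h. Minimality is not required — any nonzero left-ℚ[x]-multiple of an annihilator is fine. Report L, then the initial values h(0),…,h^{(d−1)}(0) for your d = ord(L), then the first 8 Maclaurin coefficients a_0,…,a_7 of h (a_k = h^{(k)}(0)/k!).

L = (2 + 20·x) + (1 + 2·x + 10·x^2)·Dx  (order 1).
h: a_k = 3, -6, -18, 96, -12, -936, 1992, 5376, …
ICs: h(0) = 3.

f: a_k = 0, 3, 0, -9, 0, 243/5, 0, -2187/7, …
L₀ from L_f via x↦r, Dx↦r'^{-1}Dx.
h=h₀': d/dx-closure on L₀ ⇒ L.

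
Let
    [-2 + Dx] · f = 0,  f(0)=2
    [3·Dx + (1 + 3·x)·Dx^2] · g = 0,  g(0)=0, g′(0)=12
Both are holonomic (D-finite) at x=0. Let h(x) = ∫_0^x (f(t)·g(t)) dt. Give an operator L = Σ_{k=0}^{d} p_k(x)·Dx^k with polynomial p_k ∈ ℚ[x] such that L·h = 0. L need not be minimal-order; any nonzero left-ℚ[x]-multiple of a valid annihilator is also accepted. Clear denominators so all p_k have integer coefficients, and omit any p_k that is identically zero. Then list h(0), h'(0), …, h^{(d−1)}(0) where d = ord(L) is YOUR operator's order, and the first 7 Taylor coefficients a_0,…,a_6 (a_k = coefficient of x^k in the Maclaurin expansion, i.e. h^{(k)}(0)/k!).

f: a_k = 2, 4, 4, 8/3, 4/3, 8/15, 8/45, …
g: a_k = 0, 12, -18, 36, -81, 972/5, -486, …
Product ⇒ symmetric product L₀, ord ≤ 2.
h=∫h₀ ⇒ L = L₀·Dx.
L = (-2 + 12·x)·Dx + (-1 - 12·x)·Dx^2 + (1 + 3·x)·Dx^3  (order 3).
h: a_k = 0, 0, 12, 4, 12, -58/5, 442/15, …
ICs: h(0) = 0, h′(0) = 0, h′′(0) = 24.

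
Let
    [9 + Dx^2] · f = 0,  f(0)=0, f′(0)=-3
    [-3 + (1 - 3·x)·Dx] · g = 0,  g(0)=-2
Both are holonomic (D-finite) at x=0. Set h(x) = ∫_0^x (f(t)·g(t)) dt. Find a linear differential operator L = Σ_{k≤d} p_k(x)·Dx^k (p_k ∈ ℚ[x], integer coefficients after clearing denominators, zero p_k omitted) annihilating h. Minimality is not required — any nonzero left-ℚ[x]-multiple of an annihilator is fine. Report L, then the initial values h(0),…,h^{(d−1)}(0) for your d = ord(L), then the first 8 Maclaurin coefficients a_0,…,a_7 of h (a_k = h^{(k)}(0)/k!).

f: a_k = 0, -3, 0, 9/2, 0, -81/40, 0, 243/560, …
g: a_k = -2, -6, -18, -54, -162, -486, -1458, -4374, …
f·g: L₀ = L_f ⊗_s L_g, ord ≤ 2·1.
∫: right-multiply L₀ by Dx.
L = (-9 + 27·x)·Dx + 6·Dx^2 + (-1 + 3·x)·Dx^3  (order 3).
h: a_k = 0, 0, 3, 6, 45/4, 27, 2727/40, 24543/140, …
ICs: h(0) = 0, h′(0) = 0, h′′(0) = 6.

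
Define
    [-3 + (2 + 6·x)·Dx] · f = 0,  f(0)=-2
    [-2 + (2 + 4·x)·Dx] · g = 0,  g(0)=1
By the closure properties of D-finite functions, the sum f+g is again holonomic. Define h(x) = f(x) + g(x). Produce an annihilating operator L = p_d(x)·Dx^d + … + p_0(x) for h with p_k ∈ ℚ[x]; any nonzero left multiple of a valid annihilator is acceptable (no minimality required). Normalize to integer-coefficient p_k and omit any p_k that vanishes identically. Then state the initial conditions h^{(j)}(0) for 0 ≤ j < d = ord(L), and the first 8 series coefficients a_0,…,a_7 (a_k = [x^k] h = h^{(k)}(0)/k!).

f: a_k = -2, -3, 9/4, -27/8, 405/64, -1701/128, 15309/512, -72171/1024, …
g: a_k = 1, 1, -1/2, 1/2, -5/8, 7/8, -21/16, 33/16, …
f+g: L₀ = lclm(L_f,L_g), ord ≤ 1+1.
L = -3 + (5 + 12·x)·Dx + (2 + 10·x + 12·x^2)·Dx^2  (order 2).
h: a_k = -1, -2, 7/4, -23/8, 365/64, -1589/128, 14637/512, -70059/1024, …
ICs: h(0) = -1, h′(0) = -2.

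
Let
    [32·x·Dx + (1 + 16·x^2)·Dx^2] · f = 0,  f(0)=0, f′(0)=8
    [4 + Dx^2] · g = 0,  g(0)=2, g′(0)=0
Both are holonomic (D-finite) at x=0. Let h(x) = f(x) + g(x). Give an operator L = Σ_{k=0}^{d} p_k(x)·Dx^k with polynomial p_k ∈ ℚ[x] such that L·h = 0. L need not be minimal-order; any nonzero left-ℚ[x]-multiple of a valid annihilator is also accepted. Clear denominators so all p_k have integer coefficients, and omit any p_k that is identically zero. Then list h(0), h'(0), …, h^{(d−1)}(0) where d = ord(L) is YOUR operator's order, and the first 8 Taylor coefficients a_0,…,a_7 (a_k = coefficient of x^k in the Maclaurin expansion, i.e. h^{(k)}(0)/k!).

f: a_k = 0, 8, 0, -128/3, 0, 2048/5, 0, -32768/7, …
g: a_k = 2, 0, -4, 0, 4/3, 0, -8/45, 0, …
h₀=f+g: left-lcm gives L₀, ord ≤ 4.
L = (-6016·x + 102400·x^3 + 32768·x^5)·Dx + (-28 + 1216·x^2 + 27648·x^4 + 16384·x^6)·Dx^2 + (-1504·x + 25600·x^3 + 8192·x^5)·Dx^3 + (-7 + 304·x^2 + 6912·x^4 + 4096·x^6)·Dx^4  (order 4).
h: a_k = 2, 8, -4, -128/3, 4/3, 2048/5, -8/45, -32768/7, …
ICs: h(0) = 2, h′(0) = 8, h′′(0) = -8, h′′′(0) = -256.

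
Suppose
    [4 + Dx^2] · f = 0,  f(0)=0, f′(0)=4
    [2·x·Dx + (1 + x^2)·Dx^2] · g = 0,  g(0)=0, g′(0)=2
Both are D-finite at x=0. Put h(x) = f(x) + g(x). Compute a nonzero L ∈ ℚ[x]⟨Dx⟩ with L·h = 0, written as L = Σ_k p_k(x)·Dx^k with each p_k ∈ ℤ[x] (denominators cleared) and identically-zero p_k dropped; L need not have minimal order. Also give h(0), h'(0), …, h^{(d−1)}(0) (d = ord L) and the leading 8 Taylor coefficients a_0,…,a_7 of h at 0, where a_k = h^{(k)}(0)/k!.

f: a_k = 0, 4, 0, -8/3, 0, 8/15, 0, -16/315, …
g: a_k = 0, 2, 0, -2/3, 0, 2/5, 0, -2/7, …
Weyl lclm of L_f,L_g ⇒ L₀ (ord ≤ 4).
L = (-32·x + 80·x^3 + 16·x^5)·Dx + (4 + 32·x^2 + 36·x^4 + 8·x^6)·Dx^2 + (-8·x + 20·x^3 + 4·x^5)·Dx^3 + (1 + 8·x^2 + 9·x^4 + 2·x^6)·Dx^4  (order 4).
h: a_k = 0, 6, 0, -10/3, 0, 14/15, 0, -106/315, …
ICs: h(0) = 0, h′(0) = 6, h′′(0) = 0, h′′′(0) = -20.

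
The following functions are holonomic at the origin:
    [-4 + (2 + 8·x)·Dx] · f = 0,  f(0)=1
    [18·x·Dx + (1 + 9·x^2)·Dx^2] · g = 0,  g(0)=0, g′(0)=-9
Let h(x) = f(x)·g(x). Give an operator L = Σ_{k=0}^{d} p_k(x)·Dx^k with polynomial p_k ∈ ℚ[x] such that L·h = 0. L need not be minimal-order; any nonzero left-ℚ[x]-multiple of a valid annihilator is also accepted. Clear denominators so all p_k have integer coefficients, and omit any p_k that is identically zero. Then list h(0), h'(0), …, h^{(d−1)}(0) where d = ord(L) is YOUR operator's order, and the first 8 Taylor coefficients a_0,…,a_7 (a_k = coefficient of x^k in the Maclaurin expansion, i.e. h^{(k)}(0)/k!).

f: a_k = 1, 2, -2, 4, -10, 28, -84, 264, …
g: a_k = 0, -9, 0, 27, 0, -729/5, 0, 6561/7, …
L₀ := L_f ⊗_s L_g (sym. prod.), ord ≤ 2.
L = (12 - 36·x - 36·x^2) + (-4 + 2·x + 108·x^2 + 144·x^3)·Dx + (1 + 8·x + 25·x^2 + 72·x^3 + 144·x^4)·Dx^2  (order 2).
h: a_k = 0, -9, -18, 45, 18, -549/5, -2178/5, 60021/35, …
ICs: h(0) = 0, h′(0) = -9.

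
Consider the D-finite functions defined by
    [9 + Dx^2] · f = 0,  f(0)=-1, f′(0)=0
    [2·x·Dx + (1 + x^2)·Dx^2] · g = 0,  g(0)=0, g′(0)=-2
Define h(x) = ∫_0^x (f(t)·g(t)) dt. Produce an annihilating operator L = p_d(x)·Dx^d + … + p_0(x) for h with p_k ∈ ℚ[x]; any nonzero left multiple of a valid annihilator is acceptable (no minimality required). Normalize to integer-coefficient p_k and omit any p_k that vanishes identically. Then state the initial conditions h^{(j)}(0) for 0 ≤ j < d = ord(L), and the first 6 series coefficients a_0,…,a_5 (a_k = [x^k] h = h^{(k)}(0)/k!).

f: a_k = -1, 0, 9/2, 0, -27/8, 0, …
g: a_k = 0, -2, 0, 2/3, 0, -2/5, …
Sym-product of L_f,L_g gives L₀ (≤ ord 4).
∫: right-multiply L₀ by Dx.
L = (1170 + 3834·x^2 + 4779·x^4 + 2916·x^6 + 729·x^8)·Dx + (396·x + 1044·x^3 + 972·x^5 + 324·x^7)·Dx^2 + (220 + 768·x^2 + 1026·x^4 + 648·x^6 + 162·x^8)·Dx^3 + (44·x + 116·x^3 + 108·x^5 + 36·x^7)·Dx^4 + (10 + 38·x^2 + 55·x^4 + 36·x^6 + 9·x^8)·Dx^5  (order 5).
h: a_k = 0, 0, 1, 0, -29/12, 0, …
ICs: h(0) = 0, h′(0) = 0, h′′(0) = 2, h′′′(0) = 0, h′′′′(0) = -58.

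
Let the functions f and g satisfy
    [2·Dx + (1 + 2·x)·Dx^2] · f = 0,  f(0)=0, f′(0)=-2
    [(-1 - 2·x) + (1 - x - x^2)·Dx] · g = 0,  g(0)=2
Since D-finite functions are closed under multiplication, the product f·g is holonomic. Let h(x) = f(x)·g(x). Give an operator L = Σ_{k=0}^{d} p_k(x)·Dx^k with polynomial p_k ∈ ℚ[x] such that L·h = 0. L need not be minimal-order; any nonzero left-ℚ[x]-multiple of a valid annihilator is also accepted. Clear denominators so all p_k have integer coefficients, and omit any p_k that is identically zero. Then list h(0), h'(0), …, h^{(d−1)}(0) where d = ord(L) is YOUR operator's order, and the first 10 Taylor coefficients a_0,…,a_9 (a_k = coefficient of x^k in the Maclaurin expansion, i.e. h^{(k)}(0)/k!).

L = (4 + 8·x) + (10·x + 10·x^2)·Dx + (-1 - x + 3·x^2 + 2·x^3)·Dx^2  (order 2).
h: a_k = 0, -4, 0, -28/3, -4/3, -352/15, -52/15, -6668/105, -104/35, -11356/63, …
ICs: h(0) = 0, h′(0) = -4.

f: a_k = 0, -2, 2, -8/3, 4, -32/5, 32/3, -128/7, 32, -512/9, …
g: a_k = 2, 2, 4, 6, 10, 16, 26, 42, 68, 110, …
f·g: L₀ = L_f ⊗_s L_g, ord ≤ 2·1.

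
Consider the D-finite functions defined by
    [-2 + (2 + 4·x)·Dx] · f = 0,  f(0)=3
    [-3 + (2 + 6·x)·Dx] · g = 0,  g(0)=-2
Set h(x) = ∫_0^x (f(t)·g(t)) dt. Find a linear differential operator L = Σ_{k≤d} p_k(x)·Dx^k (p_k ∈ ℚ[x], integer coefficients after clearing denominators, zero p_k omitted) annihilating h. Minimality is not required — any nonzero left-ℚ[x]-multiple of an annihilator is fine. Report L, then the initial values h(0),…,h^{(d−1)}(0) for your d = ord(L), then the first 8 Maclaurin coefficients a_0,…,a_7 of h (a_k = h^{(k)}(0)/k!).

L = (-5 - 12·x)·Dx + (2 + 10·x + 12·x^2)·Dx^2  (order 2).
h: a_k = 0, -6, -15/2, 1/4, -15/32, 303/320, -515/256, 15903/3584, …
ICs: h(0) = 0, h′(0) = -6.

f: a_k = 3, 3, -3/2, 3/2, -15/8, 21/8, -63/16, 99/16, …
g: a_k = -2, -3, 9/4, -27/8, 405/64, -1701/128, 15309/512, -72171/1024, …
h₀=f·g: eliminate ⇒ L₀, order ≤ 1·1.
h=∫₀ˣh₀: take L = L₀·Dx.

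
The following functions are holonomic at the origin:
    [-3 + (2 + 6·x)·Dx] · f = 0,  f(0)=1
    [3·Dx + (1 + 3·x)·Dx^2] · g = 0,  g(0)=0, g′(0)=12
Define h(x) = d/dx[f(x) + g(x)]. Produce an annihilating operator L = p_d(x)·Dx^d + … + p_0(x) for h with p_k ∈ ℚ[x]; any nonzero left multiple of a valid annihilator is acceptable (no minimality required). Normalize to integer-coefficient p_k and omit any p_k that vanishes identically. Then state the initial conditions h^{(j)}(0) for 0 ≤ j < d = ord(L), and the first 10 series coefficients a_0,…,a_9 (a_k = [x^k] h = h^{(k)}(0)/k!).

f: a_k = 1, 3/2, -9/8, 27/16, -405/128, 1701/256, -15309/1024, 72171/2048, -2814669/32768, 14073345/65536, …
g: a_k = 0, 12, -18, 36, -81, 972/5, -486, 8748/7, -6561/2, 8748, …
f+g: L₀ = lclm(L_f,L_g), ord ≤ 1+2.
Derive L from L₀ (diff closure).
L = 9 + (15 + 45·x)·Dx + (2 + 12·x + 18·x^2)·Dx^2  (order 2).
h: a_k = 27/2, -153/4, 1809/16, -10773/32, 257337/256, -1538919/512, 18421101/2048, -110310093/4096, 5286440457/65536, -31676422707/131072, …
ICs: h(0) = 27/2, h′(0) = -153/4.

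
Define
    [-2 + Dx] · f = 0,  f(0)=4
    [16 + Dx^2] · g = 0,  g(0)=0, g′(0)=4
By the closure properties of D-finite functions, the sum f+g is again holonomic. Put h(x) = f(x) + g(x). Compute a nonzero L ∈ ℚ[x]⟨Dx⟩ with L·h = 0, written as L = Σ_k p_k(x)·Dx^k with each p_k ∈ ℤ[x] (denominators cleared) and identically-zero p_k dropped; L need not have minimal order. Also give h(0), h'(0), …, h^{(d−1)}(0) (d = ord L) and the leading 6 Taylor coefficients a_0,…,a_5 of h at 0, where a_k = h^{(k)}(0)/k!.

f: a_k = 4, 8, 8, 16/3, 8/3, 16/15, …
g: a_k = 0, 4, 0, -32/3, 0, 128/15, …
L₀ := lclm(L_f,L_g); ord L₀ ≤ 1+2.
L = -32 + 16·Dx - 2·Dx^2 + Dx^3  (order 3).
h: a_k = 4, 12, 8, -16/3, 8/3, 48/5, …
ICs: h(0) = 4, h′(0) = 12, h′′(0) = 16.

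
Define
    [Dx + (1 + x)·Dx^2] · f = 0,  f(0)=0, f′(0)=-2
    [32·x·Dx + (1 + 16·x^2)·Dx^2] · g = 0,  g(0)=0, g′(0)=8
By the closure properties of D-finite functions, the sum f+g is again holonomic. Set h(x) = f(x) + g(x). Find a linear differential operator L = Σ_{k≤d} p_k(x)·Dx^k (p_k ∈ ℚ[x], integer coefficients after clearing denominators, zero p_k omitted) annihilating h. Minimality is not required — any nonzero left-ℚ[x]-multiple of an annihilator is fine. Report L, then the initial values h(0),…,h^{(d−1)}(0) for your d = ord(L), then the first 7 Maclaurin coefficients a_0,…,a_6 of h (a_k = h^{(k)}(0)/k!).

f: a_k = 0, -2, 1, -2/3, 1/2, -2/5, 1/3, …
g: a_k = 0, 8, 0, -128/3, 0, 2048/5, 0, …
L₀ := lclm(L_f,L_g); ord L₀ ≤ 2+2.
L = (-32 - 96·x + 1536·x^2 + 512·x^3)·Dx + (-34 - 64·x + 1440·x^2 + 3072·x^3 + 1024·x^4)·Dx^2 + (-1 + 31·x + 32·x^2 + 512·x^3 + 768·x^4 + 256·x^5)·Dx^3  (order 3).
h: a_k = 0, 6, 1, -130/3, 1/2, 2046/5, 1/3, …
ICs: h(0) = 0, h′(0) = 6, h′′(0) = 2.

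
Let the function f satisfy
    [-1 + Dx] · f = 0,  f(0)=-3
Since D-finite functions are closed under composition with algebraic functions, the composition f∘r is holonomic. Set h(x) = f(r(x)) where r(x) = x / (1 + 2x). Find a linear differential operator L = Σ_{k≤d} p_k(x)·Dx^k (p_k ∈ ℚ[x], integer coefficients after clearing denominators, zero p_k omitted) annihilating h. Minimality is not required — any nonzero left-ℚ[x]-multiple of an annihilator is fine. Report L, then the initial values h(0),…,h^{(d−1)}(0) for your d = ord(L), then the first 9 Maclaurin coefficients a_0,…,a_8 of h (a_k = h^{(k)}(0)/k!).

L = -1 + (1 + 4·x + 4·x^2)·Dx  (order 1).
h: a_k = -3, -3, 9/2, -13/2, 71/8, -441/40, 2699/240, -9157/1680, -68731/4480, …
ICs: h(0) = -3.

f: a_k = -3, -3, -3/2, -1/2, -1/8, -1/40, -1/240, -1/1680, -1/13440, …
L₀ from L_f via x↦r, Dx↦r'^{-1}Dx.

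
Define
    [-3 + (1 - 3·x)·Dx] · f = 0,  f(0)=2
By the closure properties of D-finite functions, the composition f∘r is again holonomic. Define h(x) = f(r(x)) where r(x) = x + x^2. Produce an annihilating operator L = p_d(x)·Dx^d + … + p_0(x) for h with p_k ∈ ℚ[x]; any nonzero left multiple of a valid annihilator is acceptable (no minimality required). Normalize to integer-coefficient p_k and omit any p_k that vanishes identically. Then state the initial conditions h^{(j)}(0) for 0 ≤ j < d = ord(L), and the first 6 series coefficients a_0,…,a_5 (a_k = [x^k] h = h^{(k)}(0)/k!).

L = (3 + 6·x) + (-1 + 3·x + 3·x^2)·Dx  (order 1).
h: a_k = 2, 6, 24, 90, 342, 1296, …
ICs: h(0) = 2.

f: a_k = 2, 6, 18, 54, 162, 486, …
Change of var in L_f (x↦r) gives L₀.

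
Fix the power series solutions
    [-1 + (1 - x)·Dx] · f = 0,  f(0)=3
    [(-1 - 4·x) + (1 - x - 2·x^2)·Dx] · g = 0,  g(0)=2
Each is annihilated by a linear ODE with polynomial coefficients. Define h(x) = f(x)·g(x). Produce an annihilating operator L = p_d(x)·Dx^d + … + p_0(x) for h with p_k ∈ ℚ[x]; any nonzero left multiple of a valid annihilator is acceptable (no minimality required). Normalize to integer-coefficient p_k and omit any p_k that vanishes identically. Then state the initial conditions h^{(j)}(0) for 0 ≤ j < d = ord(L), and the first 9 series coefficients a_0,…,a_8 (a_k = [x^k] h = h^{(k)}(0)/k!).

L = (-2 - 2·x + 6·x^2) + (1 - 2·x - x^2 + 2·x^3)·Dx  (order 1).
h: a_k = 6, 12, 30, 60, 126, 252, 510, 1020, 2046, …
ICs: h(0) = 6.

f: a_k = 3, 3, 3, 3, 3, 3, 3, 3, 3, …
g: a_k = 2, 2, 6, 10, 22, 42, 86, 170, 342, …
Sym-product of L_f,L_g gives L₀ (≤ ord 1).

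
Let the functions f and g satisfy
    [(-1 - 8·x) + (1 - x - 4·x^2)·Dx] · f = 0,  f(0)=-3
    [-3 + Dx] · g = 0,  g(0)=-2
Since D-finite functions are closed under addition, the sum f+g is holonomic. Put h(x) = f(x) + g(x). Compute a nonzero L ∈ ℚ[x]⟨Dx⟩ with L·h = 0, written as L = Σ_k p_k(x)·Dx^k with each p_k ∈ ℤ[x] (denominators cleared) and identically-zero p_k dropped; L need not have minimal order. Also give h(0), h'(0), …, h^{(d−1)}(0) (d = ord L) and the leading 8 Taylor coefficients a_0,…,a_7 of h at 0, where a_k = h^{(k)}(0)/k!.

L = (-21 - 9·x - 396·x^2 - 288·x^3) + (1 + 42·x + 159·x^2 - 72·x^3 - 144·x^4)·Dx + (2 - 13·x - 9·x^2 + 56·x^3 + 48·x^4)·Dx^2  (order 2).
h: a_k = -5, -9, -24, -36, -375/4, -3981/20, -21801/40, -370683/280, …
ICs: h(0) = -5, h′(0) = -9.

f: a_k = -3, -3, -15, -27, -87, -195, -543, -1323, …
g: a_k = -2, -6, -9, -9, -27/4, -81/20, -81/40, -243/280, …
f+g: L₀ = lclm(L_f,L_g), ord ≤ 1+1.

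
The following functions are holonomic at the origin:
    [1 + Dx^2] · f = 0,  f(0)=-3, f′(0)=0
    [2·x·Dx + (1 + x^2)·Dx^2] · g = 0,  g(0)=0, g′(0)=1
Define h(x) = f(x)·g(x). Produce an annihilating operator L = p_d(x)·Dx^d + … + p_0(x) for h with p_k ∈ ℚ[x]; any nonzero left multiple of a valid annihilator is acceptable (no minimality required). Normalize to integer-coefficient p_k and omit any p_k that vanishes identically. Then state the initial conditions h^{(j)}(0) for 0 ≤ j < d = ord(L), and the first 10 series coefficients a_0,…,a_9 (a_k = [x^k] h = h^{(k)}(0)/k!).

L = (10 + 26·x^2 + 11·x^4 + 4·x^6 + x^8) + (12·x + 20·x^3 + 12·x^5 + 4·x^7)·Dx + (12 + 32·x^2 + 18·x^4 + 8·x^6 + 2·x^8)·Dx^2 + (12·x + 20·x^3 + 12·x^5 + 4·x^7)·Dx^3 + (2 + 6·x^2 + 7·x^4 + 4·x^6 + x^8)·Dx^4  (order 4).
h: a_k = 0, -3, 0, 5/2, 0, -49/40, 0, 1301/1680, 0, -23147/40320, …
ICs: h(0) = 0, h′(0) = -3, h′′(0) = 0, h′′′(0) = 15.

f: a_k = -3, 0, 3/2, 0, -1/8, 0, 1/240, 0, -1/13440, 0, …
g: a_k = 0, 1, 0, -1/3, 0, 1/5, 0, -1/7, 0, 1/9, …
Sym-product of L_f,L_g gives L₀ (≤ ord 4).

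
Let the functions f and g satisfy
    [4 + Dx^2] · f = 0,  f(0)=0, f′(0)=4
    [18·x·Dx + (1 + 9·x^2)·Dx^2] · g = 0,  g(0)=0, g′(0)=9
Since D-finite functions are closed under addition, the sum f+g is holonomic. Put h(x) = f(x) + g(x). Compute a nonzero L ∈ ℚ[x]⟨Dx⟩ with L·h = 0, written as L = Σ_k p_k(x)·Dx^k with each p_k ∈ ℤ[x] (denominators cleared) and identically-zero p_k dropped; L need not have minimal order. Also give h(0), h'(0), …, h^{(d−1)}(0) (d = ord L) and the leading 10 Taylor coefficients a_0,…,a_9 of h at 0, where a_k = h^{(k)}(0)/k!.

f: a_k = 0, 4, 0, -8/3, 0, 8/15, 0, -16/315, 0, 8/2835, …
g: a_k = 0, 9, 0, -27, 0, 729/5, 0, -6561/7, 0, 6561, …
Weyl lclm of L_f,L_g ⇒ L₀ (ord ≤ 4).
L = (-3744·x + 37584·x^3 + 11664·x^5)·Dx + (-28 + 864·x^2 + 10692·x^4 + 5832·x^6)·Dx^2 + (-936·x + 9396·x^3 + 2916·x^5)·Dx^3 + (-7 + 216·x^2 + 2673·x^4 + 1458·x^6)·Dx^4  (order 4).
h: a_k = 0, 13, 0, -89/3, 0, 439/3, 0, -295261/315, 0, 18600443/2835, …
ICs: h(0) = 0, h′(0) = 13, h′′(0) = 0, h′′′(0) = -178.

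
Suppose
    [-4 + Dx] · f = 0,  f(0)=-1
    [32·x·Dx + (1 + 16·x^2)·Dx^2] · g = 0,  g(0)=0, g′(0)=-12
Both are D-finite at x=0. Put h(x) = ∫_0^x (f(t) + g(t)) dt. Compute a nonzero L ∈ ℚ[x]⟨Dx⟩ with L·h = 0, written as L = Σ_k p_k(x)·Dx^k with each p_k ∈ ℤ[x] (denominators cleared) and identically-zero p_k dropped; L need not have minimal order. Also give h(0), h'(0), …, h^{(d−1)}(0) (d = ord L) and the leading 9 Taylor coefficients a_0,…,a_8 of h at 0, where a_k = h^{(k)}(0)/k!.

L = (32 - 256·x - 512·x^2)·Dx^2 + (-12 + 48·x + 64·x^2 - 256·x^3)·Dx^3 + (1 + 4·x + 16·x^2 + 64·x^3)·Dx^4  (order 4).
h: a_k = 0, -1, -8, -8/3, 40/3, -32/15, -4672/45, -256/315, 276352/315, …
ICs: h(0) = 0, h′(0) = -1, h′′(0) = -16, h′′′(0) = -16.

f: a_k = -1, -4, -8, -32/3, -32/3, -128/15, -256/45, -1024/315, -512/315, …
g: a_k = 0, -12, 0, 64, 0, -3072/5, 0, 49152/7, 0, …
Sum ⇒ L₀ = lclm(L_f,L_g) in ℚ(x)⟨Dx⟩.
h=∫₀ˣh₀: take L = L₀·Dx.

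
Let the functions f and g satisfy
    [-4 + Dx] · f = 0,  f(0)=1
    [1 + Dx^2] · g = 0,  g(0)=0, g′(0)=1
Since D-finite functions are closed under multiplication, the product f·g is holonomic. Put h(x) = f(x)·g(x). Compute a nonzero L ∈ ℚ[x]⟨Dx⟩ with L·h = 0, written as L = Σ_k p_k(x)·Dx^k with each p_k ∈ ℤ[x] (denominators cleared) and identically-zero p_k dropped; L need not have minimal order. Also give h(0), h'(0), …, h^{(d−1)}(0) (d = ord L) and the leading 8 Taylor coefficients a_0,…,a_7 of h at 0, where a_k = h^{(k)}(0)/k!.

f: a_k = 1, 4, 8, 32/3, 32/3, 128/15, 256/45, 1024/315, …
g: a_k = 0, 1, 0, -1/6, 0, 1/120, 0, -1/5040, …
f·g: L₀ = L_f ⊗_s L_g, ord ≤ 1·2.
L = 17 - 8·Dx + Dx^2  (order 2).
h: a_k = 0, 1, 4, 47/6, 10, 1121/120, 611/90, 20047/5040, …
ICs: h(0) = 0, h′(0) = 1.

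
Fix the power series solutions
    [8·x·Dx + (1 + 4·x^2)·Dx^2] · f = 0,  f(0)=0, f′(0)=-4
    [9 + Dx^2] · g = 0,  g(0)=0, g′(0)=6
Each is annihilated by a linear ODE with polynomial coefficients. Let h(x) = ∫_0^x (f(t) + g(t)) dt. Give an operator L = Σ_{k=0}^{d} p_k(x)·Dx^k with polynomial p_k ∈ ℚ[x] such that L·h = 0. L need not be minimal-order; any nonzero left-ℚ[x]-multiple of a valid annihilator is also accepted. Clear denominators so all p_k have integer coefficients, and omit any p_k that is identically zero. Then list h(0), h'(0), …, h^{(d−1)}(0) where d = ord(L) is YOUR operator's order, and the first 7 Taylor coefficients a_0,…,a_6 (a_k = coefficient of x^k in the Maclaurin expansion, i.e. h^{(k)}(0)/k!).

f: a_k = 0, -4, 0, 16/3, 0, -64/5, 0, …
g: a_k = 0, 6, 0, -9, 0, 81/20, 0, …
h₀=f+g: left-lcm gives L₀, ord ≤ 4.
h=∫₀ˣh₀: take L = L₀·Dx.
L = (-2808·x + 19008·x^3 + 10368·x^5)·Dx^2 + (9 + 1548·x^2 + 7344·x^4 + 5184·x^6)·Dx^3 + (-312·x + 2112·x^3 + 1152·x^5)·Dx^4 + (1 + 172·x^2 + 816·x^4 + 576·x^6)·Dx^5  (order 5).
h: a_k = 0, 0, 1, 0, -11/12, 0, -35/24, …
ICs: h(0) = 0, h′(0) = 0, h′′(0) = 2, h′′′(0) = 0, h′′′′(0) = -22.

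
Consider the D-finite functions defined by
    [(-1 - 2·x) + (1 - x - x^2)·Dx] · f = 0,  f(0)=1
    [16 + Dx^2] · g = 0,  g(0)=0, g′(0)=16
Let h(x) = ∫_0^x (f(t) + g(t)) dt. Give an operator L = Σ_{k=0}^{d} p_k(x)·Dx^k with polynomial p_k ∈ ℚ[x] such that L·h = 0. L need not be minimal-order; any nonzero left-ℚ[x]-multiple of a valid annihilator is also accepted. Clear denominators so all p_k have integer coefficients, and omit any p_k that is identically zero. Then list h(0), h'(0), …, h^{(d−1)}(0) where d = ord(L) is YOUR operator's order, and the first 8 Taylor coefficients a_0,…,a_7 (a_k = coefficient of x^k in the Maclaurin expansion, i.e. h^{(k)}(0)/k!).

L = (272 + 384·x - 352·x^2 + 192·x^3 + 640·x^4 + 256·x^5)·Dx + (-160 + 368·x + 32·x^2 - 544·x^3 + 48·x^4 + 384·x^5 + 128·x^6)·Dx^2 + (17 + 24·x - 22·x^2 + 12·x^3 + 40·x^4 + 16·x^5)·Dx^3 + (-10 + 23·x + 2·x^2 - 34·x^3 + 3·x^4 + 24·x^5 + 8·x^6)·Dx^4  (order 4).
h: a_k = 0, 1, 17/2, 2/3, -119/12, 1, 316/45, 13/7, …
ICs: h(0) = 0, h′(0) = 1, h′′(0) = 17, h′′′(0) = 4.

f: a_k = 1, 1, 2, 3, 5, 8, 13, 21, …
g: a_k = 0, 16, 0, -128/3, 0, 512/15, 0, -4096/315, …
f+g: L₀ = lclm(L_f,L_g), ord ≤ 1+2.
∫: right-multiply L₀ by Dx.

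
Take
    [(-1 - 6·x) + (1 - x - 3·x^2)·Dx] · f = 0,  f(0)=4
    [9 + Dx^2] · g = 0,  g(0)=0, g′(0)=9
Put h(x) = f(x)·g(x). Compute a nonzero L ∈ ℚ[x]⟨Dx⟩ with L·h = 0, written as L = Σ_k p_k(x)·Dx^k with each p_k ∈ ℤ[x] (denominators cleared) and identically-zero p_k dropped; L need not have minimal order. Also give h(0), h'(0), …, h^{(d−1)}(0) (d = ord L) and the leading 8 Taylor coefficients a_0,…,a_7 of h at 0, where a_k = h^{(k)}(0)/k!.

f: a_k = 4, 4, 16, 28, 76, 160, 388, 868, …
g: a_k = 0, 9, 0, -27/2, 0, 243/40, 0, -729/560, …
h₀=f·g: eliminate ⇒ L₀, order ≤ 1·2.
L = (-3 + 9·x + 27·x^2) + (2 + 12·x)·Dx + (-1 + x + 3·x^2)·Dx^2  (order 2).
h: a_k = 0, 36, 36, 90, 198, 4923/10, 10863/10, 358119/140, …
ICs: h(0) = 0, h′(0) = 36.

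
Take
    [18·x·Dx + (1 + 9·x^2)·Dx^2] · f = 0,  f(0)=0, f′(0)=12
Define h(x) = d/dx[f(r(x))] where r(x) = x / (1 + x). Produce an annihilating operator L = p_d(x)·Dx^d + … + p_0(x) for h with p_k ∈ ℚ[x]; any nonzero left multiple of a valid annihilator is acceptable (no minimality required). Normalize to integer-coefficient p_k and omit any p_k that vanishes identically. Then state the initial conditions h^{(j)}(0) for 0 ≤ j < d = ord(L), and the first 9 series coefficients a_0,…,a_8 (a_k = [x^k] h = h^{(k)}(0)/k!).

f: a_k = 0, 12, 0, -36, 0, 972/5, 0, -8748/7, 0, …
L₀ from L_f via x↦r, Dx↦r'^{-1}Dx.
Differentiate: ansatz ord ≤ ord L₀ ⇒ L.
L = (2 + 20·x) + (1 + 2·x + 10·x^2)·Dx  (order 1).
h: a_k = 12, -24, -72, 384, -48, -3744, 7968, 21504, -122688, …
ICs: h(0) = 12.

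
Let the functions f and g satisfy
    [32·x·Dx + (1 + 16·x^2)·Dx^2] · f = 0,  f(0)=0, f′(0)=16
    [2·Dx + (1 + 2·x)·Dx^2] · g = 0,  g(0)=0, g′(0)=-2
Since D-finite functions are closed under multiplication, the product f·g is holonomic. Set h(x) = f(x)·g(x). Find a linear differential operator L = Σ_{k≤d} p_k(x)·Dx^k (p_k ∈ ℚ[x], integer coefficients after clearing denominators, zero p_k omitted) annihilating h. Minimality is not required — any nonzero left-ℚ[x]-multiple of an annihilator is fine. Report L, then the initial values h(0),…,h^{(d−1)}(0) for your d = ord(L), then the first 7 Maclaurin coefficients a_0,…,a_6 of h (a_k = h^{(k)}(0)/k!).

f: a_k = 0, 16, 0, -256/3, 0, 4096/5, 0, …
g: a_k = 0, -2, 2, -8/3, 4, -32/5, 32/3, …
h₀=f·g: eliminate ⇒ L₀, order ≤ 2·2.
L = (2304 + 8960·x + 114688·x^2 + 552960·x^3 + 983040·x^4 + 851968·x^5 + 1048576·x^7)·Dx + (1032 + 14720·x + 111872·x^2 + 616448·x^3 + 1884160·x^4 + 3047424·x^5 + 2293760·x^6 + 1572864·x^7 + 3670016·x^8)·Dx^2 + (72 + 2512·x + 19968·x^2 + 99072·x^3 + 393216·x^4 + 1019904·x^5 + 1572864·x^6 + 1376256·x^7 + 1572864·x^8 + 2097152·x^9)·Dx^3 + (17 + 132·x + 964·x^2 + 4864·x^3 + 18432·x^4 + 55296·x^5 + 129024·x^6 + 196608·x^7 + 196608·x^8 + 262144·x^9 + 262144·x^10)·Dx^4  (order 4).
h: a_k = 0, 0, -32, 32, 128, -320/3, -68096/45, …
ICs: h(0) = 0, h′(0) = 0, h′′(0) = -64, h′′′(0) = 192.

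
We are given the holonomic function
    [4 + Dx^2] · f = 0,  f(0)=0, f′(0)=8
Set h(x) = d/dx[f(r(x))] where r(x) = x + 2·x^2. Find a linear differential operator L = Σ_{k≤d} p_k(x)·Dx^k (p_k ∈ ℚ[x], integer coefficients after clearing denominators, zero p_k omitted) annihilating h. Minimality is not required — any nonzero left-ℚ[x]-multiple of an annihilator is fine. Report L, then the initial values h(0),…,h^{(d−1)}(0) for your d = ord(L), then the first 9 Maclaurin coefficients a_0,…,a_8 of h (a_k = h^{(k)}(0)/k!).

f: a_k = 0, 8, 0, -16/3, 0, 16/15, 0, -32/315, 0, …
Substitute x→r, Dx→(1/r')Dx; clear ⇒ L₀.
h₀' ⇒ L via d/dx closure of L₀.
L = (52 + 64·x + 384·x^2 + 1024·x^3 + 1024·x^4) + (-12 - 48·x)·Dx + (1 + 8·x + 16·x^2)·Dx^2  (order 2).
h: a_k = 8, 32, -16, -128, -944/3, -192, 13408/45, 30208/45, 217744/315, …
ICs: h(0) = 8, h′(0) = 32.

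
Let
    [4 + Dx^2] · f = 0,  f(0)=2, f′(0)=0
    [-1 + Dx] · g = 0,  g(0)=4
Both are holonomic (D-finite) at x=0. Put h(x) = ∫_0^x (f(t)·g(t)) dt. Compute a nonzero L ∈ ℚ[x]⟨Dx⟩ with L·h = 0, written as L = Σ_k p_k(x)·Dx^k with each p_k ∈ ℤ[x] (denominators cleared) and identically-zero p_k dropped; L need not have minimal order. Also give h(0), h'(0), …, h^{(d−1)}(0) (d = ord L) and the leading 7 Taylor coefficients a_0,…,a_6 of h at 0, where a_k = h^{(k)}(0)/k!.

L = 5·Dx - 2·Dx^2 + Dx^3  (order 3).
h: a_k = 0, 8, 4, -4, -11/3, -7/15, 41/90, …
ICs: h(0) = 0, h′(0) = 8, h′′(0) = 8.

f: a_k = 2, 0, -4, 0, 4/3, 0, -8/45, …
g: a_k = 4, 4, 2, 2/3, 1/6, 1/30, 1/180, …
Sym-product of L_f,L_g gives L₀ (≤ ord 2).
∫: right-multiply L₀ by Dx.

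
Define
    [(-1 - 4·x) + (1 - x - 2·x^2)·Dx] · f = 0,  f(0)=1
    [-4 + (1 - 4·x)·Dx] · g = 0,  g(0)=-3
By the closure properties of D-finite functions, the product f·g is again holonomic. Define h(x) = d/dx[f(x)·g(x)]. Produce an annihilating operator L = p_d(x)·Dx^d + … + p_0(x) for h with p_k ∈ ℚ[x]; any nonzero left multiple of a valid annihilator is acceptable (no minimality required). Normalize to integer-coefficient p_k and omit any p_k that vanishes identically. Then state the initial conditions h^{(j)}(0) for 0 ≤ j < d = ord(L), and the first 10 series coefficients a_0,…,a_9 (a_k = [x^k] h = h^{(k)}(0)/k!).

f: a_k = 1, 1, 3, 5, 11, 21, 43, 85, 171, 341, …
g: a_k = -3, -12, -48, -192, -768, -3072, -12288, -49152, -196608, -786432, …
Sym-product of L_f,L_g gives L₀ (≤ ord 1).
h₀' ⇒ L via d/dx closure of L₀.
L = (46 - 108·x - 216·x^2 + 256·x^3 + 768·x^4) + (-5 + 29·x - 6·x^2 - 152·x^3 + 80·x^4 + 192·x^5)·Dx  (order 1).
h: a_k = -15, -138, -873, -4788, -24255, -117198, -548709, -2512488, -11315403, -50311170, …
ICs: h(0) = -15.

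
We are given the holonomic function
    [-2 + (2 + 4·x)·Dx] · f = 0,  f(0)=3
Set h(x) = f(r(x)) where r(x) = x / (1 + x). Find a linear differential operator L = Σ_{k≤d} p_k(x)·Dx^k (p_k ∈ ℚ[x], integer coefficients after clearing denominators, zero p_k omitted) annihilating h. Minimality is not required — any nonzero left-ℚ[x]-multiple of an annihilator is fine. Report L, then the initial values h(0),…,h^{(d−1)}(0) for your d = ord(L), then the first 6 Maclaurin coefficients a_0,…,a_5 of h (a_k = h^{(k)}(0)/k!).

f: a_k = 3, 3, -3/2, 3/2, -15/8, 21/8, …
h₀=f(r): pull back L_f along r ⇒ L₀.
L = -1 + (1 + 4·x + 3·x^2)·Dx  (order 1).
h: a_k = 3, 3, -9/2, 15/2, -111/8, 225/8, …
ICs: h(0) = 3.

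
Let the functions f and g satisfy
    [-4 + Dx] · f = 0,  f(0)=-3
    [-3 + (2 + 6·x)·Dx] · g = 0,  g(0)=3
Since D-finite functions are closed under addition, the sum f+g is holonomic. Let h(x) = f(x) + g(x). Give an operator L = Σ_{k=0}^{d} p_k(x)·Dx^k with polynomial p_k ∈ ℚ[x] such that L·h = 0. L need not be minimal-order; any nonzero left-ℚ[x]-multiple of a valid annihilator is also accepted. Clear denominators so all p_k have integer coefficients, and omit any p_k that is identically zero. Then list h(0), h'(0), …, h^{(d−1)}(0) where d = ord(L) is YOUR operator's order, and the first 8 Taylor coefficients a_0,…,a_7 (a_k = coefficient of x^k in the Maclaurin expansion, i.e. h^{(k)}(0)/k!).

L = (132 + 288·x) + (-73 - 384·x - 576·x^2)·Dx + (10 + 78·x + 144·x^2)·Dx^2  (order 2).
h: a_k = 0, -15/2, -219/8, -431/16, -5311/128, -7253/1280, -951049/15360, 20636713/215040, …
ICs: h(0) = 0, h′(0) = -15/2.

f: a_k = -3, -12, -24, -32, -32, -128/5, -256/15, -1024/105, …
g: a_k = 3, 9/2, -27/8, 81/16, -1215/128, 5103/256, -45927/1024, 216513/2048, …
Weyl lclm of L_f,L_g ⇒ L₀ (ord ≤ 2).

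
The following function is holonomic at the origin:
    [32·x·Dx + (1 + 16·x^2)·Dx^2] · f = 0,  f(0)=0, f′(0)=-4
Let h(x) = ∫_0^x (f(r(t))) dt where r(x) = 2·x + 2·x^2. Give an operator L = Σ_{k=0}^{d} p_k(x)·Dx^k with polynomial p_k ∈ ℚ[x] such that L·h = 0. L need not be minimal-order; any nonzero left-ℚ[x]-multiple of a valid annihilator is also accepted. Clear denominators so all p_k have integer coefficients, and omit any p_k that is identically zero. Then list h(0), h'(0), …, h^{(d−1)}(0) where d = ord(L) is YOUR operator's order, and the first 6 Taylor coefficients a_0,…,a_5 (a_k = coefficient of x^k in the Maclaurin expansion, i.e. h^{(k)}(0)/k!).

L = (-2 + 128·x + 512·x^2 + 768·x^3 + 384·x^4)·Dx^2 + (1 + 2·x + 64·x^2 + 256·x^3 + 320·x^4 + 128·x^5)·Dx^3  (order 3).
h: a_k = 0, 0, -4, -8/3, 128/3, 512/5, …
ICs: h(0) = 0, h′(0) = 0, h′′(0) = -8.

f: a_k = 0, -4, 0, 64/3, 0, -1024/5, …
Change of var in L_f (x↦r) gives L₀.
Integrate: L := L₀·Dx.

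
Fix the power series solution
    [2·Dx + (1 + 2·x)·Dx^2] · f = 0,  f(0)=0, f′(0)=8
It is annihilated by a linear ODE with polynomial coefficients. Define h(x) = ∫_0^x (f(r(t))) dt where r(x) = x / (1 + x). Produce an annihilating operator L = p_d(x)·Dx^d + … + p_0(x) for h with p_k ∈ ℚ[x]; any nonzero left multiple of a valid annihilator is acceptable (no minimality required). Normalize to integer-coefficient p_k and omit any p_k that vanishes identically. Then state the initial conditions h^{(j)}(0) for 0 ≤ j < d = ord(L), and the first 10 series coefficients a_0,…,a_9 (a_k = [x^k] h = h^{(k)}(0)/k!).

f: a_k = 0, 8, -8, 32/3, -16, 128/5, -128/3, 512/7, -128, 2048/9, …
h₀=f(r): pull back L_f along r ⇒ L₀.
h=∫h₀ ⇒ L = L₀·Dx.
L = (4 + 6·x)·Dx^2 + (1 + 4·x + 3·x^2)·Dx^3  (order 3).
h: a_k = 0, 0, 4, -16/3, 26/3, -16, 484/15, -208/3, 1093/7, -3280/9, …
ICs: h(0) = 0, h′(0) = 0, h′′(0) = 8.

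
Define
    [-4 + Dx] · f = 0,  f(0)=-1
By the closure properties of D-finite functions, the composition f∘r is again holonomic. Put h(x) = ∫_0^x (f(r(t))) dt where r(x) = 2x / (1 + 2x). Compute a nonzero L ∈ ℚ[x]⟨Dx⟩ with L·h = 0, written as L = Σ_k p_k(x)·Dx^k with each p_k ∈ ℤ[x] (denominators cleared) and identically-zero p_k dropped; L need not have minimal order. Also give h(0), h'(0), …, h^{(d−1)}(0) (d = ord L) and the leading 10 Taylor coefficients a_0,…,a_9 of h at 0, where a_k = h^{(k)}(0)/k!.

f: a_k = -1, -4, -8, -32/3, -32/3, -128/15, -256/45, -1024/315, -512/315, -2048/2835, …
h₀=f(r): pull back L_f along r ⇒ L₀.
h=∫h₀ ⇒ L = L₀·Dx.
L = -8·Dx + (1 + 4·x + 4·x^2)·Dx^2  (order 2).
h: a_k = 0, -1, -4, -16/3, 8/3, 64/15, -448/45, 2816/315, 1088/315, -80896/2835, …
ICs: h(0) = 0, h′(0) = -1.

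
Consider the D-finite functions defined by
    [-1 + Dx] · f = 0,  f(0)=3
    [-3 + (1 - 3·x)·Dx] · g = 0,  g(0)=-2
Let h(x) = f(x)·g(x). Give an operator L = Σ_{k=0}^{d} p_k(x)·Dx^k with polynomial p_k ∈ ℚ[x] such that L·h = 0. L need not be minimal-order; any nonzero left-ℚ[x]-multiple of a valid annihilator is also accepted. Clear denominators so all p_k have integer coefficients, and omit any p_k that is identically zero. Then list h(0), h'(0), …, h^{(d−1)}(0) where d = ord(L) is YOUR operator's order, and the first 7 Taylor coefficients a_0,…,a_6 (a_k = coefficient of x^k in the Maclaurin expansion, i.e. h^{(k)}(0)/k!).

f: a_k = 3, 3, 3/2, 1/2, 1/8, 1/40, 1/240, …
g: a_k = -2, -6, -18, -54, -162, -486, -1458, …
f·g: L₀ = L_f ⊗_s L_g, ord ≤ 1·1.
L = (4 - 3·x) + (-1 + 3·x)·Dx  (order 1).
h: a_k = -6, -24, -75, -226, -2713/4, -10174/5, -732529/120, …
ICs: h(0) = -6.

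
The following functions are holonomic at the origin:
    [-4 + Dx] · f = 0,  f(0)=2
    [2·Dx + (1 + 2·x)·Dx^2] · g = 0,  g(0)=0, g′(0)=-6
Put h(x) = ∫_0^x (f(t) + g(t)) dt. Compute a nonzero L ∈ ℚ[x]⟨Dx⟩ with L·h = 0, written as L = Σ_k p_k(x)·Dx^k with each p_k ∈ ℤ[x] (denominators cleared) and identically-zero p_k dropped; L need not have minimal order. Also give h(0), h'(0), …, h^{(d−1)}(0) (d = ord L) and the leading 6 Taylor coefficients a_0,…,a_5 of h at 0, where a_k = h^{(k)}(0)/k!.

L = (-32 - 32·x)·Dx^2 + (-4 - 32·x - 32·x^2)·Dx^3 + (3 + 10·x + 8·x^2)·Dx^4  (order 4).
h: a_k = 0, 2, 1, 22/3, 10/3, 20/3, …
ICs: h(0) = 0, h′(0) = 2, h′′(0) = 2, h′′′(0) = 44.

f: a_k = 2, 8, 16, 64/3, 64/3, 256/15, …
g: a_k = 0, -6, 6, -8, 12, -96/5, …
Sum ⇒ L₀ = lclm(L_f,L_g) in ℚ(x)⟨Dx⟩.
h=∫₀ˣh₀: take L = L₀·Dx.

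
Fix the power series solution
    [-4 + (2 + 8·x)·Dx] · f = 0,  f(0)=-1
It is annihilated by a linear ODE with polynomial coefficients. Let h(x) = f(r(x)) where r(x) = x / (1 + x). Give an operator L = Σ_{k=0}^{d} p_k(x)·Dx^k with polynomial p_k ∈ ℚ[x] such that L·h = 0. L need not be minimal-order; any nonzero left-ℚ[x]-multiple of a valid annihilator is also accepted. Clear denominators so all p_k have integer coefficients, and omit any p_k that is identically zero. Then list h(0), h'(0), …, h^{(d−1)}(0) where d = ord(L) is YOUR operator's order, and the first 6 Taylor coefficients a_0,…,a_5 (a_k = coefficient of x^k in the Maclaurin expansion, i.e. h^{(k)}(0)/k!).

f: a_k = -1, -2, 2, -4, 10, -28, …
h₀=f(r): pull back L_f along r ⇒ L₀.
L = -2 + (1 + 6·x + 5·x^2)·Dx  (order 1).
h: a_k = -1, -2, 4, -10, 30, -102, …
ICs: h(0) = -1.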